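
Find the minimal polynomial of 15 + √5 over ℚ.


Let α = 15 + √5. Then α - 15 = √5, so (α - 15)² = 5, giving α² - 30α + 220 = 0. Degree 2 and α ∉ ℚ, so this is the minimal polynomial.

Minimal polynomial: x² - 30x + 220


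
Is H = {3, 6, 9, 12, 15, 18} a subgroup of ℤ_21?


Subgroup test for H = {3, 6, 9, 12, 15, 18} in (ℤ_21, +):
(1) 0 ∈ H? No
(2) Closure: for all a,b ∈ H, (a+b) mod 21 ∈ H? No  [counterexample: 3 + 18 = 0 ∉ H]
(3) Inverses: for all a ∈ H, -a mod 21 ∈ H? Yes

No, H is not a subgroup of ℤ_21


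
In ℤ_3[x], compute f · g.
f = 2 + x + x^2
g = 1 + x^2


Expand and collect like terms; reduce coefficients mod 3:
x^0: 2·1 = 2 ≡ 2 (mod 3)
x^1: 2·0 + 1·1 = 1 ≡ 1 (mod 3)
x^2: 2·1 + 1·0 + 1·1 = 3 ≡ 0 (mod 3)
x^3: 1·1 + 1·0 = 1 ≡ 1 (mod 3)
x^4: 1·1 = 1 ≡ 1 (mod 3)
Result: 2 + x + x^3 + x^4

f · g = 2 + x + x^3 + x^4


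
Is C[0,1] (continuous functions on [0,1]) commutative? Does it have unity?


pointwise +,× is commutative with unity (constant 1); but bump functions with disjoint support multiply to 0 — zero divisors, so not an integral domain
Commutative: Yes
Integral domain: No
Has unity: Yes

C[0,1] (continuous functions on [0,1]): Commutative=Yes, Unity=Yes


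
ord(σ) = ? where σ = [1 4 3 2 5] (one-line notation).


Cycle decomposition: (2 4)
Cycle lengths: 2
Order = lcm(2) = 2

ord(σ) = 2


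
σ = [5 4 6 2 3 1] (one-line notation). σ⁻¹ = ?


To find σ⁻¹, swap domain and range:
σ(1) = 5 → σ⁻¹(5) = 1
σ(2) = 4 → σ⁻¹(4) = 2
σ(3) = 6 → σ⁻¹(6) = 3
σ(4) = 2 → σ⁻¹(2) = 4
σ(5) = 3 → σ⁻¹(3) = 5
σ(6) = 1 → σ⁻¹(1) = 6

σ⁻¹ = [6 4 5 2 1 3]


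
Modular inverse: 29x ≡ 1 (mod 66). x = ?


Use the extended Euclidean algorithm to write 1 = 29·s + 66·t; then s mod 66 is the inverse.
Euclidean algorithm:
  29 = 0·66 + 29
  66 = 2·29 + 8
  29 = 3·8 + 5
  8 = 1·5 + 3
  5 = 1·3 + 2
  3 = 1·2 + 1
  2 = 2·1 + 0
gcd(29,66) = 1
Back-substitution gives: 29·(-25) + 66·(11) = 1
So 29⁻¹ ≡ -25 ≡ 41 (mod 66)
Check: 29 × 41 = 1189 ≡ 1 (mod 66) ✓

29⁻¹ ≡ 41 (mod 66)


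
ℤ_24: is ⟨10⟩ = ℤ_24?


g generates ℤ_n iff gcd(g, n) = 1
gcd(10, 24) = 2
Since gcd = 2 ≠ 1, ⟨10⟩ has order 12 < 24, so 10 is not a generator.

No, 10 does not generate ℤ_24


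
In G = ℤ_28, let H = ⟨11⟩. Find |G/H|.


|⟨11⟩| = n / gcd(11, 28) = 28 / 1 = 28
H is normal (ℤ_28 is abelian).
|G/H| = |G| / |H| = 28 / 28 = 1

|G/H| = 1


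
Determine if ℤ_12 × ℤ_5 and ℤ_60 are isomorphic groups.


Comparing ℤ_12 × ℤ_5 and ℤ_60:
gcd(12,5) = 1, so ℤ_12 × ℤ_5 ≅ ℤ_60 (CRT)

Yes, ℤ_12 × ℤ_5 ≅ ℤ_60


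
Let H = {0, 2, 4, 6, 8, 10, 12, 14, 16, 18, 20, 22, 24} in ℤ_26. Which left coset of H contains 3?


3 + H = {3 + h (mod 26) : h ∈ H}
3+0=3, 3+2=5, 3+4=7, 3+6=9, 3+8=11, 3+10=13, 3+12=15, 3+14=17, 3+16=19, 3+18=21, 3+20=23, 3+22=25, 3+24=1
3 + H = {1, 3, 5, 7, 9, 11, 13, 15, 17, 19, 21, 23, 25} = 1 + H

3 + H = {1, 3, 5, 7, 9, 11, 13, 15, 17, 19, 21, 23, 25}


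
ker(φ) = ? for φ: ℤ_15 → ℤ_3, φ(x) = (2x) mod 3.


Kernel = preimage of identity
ker(φ) = {x ∈ ℤ_15 : 2x ≡ 0 (mod 3)}. Since 3 | 15, φ is well-defined. The kernel is the cyclic subgroup ⟨3⟩ of ℤ_15 (order 5), i.e. {0, 3, 6, 9, 12}

ker(φ) = {0, 3, 6, 9, 12}


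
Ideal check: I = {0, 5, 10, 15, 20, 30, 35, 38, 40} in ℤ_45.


Check ideal conditions for I = {0, 5, 10, 15, 20, 30, 35, 38, 40} in ℤ_45:
(1) I is an additive subgroup? No
(2) For r ∈ ℤ_45 and a ∈ I: r·a ∈ I? No  [counterexample: r=2, a=35, r·a mod 45 = 25 ∉ I]

No, I is not an ideal of ℤ_45


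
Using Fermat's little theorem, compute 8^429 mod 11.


Fermat's little theorem: if p is prime and gcd(a,p)=1, then a^(p-1) ≡ 1 (mod p)
p = 11 is prime, gcd(8,11) = 1
Reduce exponent: 429 mod 10 = 9
So 8^429 ≡ 8^9 (mod 11)
8^9 mod 11 = 7

8^429 ≡ 7 (mod 11)


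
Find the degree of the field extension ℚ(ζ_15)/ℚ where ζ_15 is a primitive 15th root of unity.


[ℚ(ζ_n):ℚ] = deg Φ_n(x) = φ(n). Here φ(15) = 8

[ℚ(ζ_15)/ℚ where ζ_15 is a primitive 15th root of unity] = 8


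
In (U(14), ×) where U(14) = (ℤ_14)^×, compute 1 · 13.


Operation: multiplication mod 14
1 · 13 = (a × b) mod 14 with a = 1, b = 13

1 · 13 = 13


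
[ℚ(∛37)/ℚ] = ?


∛37 has minimal polynomial x³ - 37 (irreducible over ℚ since 37 is not a perfect cube)

[ℚ(∛37)/ℚ] = 3


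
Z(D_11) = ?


Z(G) = {g ∈ G | gx = xg for all x ∈ G}
For odd n, Z(D_n) = {e}: no nontrivial rotation commutes with all reflections

Z(D_11) = {e}


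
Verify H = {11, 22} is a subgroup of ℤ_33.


Subgroup test for H = {11, 22} in (ℤ_33, +):
(1) 0 ∈ H? No
(2) Closure: for all a,b ∈ H, (a+b) mod 33 ∈ H? No  [counterexample: 11 + 22 = 0 ∉ H]
(3) Inverses: for all a ∈ H, -a mod 33 ∈ H? Yes

No, H is not a subgroup of ℤ_33


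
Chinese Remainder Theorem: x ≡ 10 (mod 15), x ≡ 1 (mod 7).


m₁ = 15, m₂ = 7, gcd = 1, so CRT applies. M = m₁·m₂ = 105
Let M₁ = M/m₁ = 7, M₂ = M/m₂ = 15
Find y₁ ≡ M₁⁻¹ (mod m₁): 7⁻¹ ≡ 13 (mod 15)
Find y₂ ≡ M₂⁻¹ (mod m₂): 15⁻¹ ≡ 1 (mod 7)
x = a₁·M₁·y₁ + a₂·M₂·y₂ = 10·7·13 + 1·15·1 = 925
Reduce mod 105: x ≡ 85
Check: 85 mod 15 = 10 ✓, 85 mod 7 = 1 ✓

x ≡ 85 (mod 105)


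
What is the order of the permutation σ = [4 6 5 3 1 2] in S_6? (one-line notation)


Cycle decomposition: (1 4 3 5) (2 6)
Cycle lengths: 4, 2
Order = lcm(4, 2) = 4

ord(σ) = 4


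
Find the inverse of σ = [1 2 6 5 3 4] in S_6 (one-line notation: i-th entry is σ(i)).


To find σ⁻¹, swap domain and range:
σ(1) = 1 → σ⁻¹(1) = 1
σ(2) = 2 → σ⁻¹(2) = 2
σ(3) = 6 → σ⁻¹(6) = 3
σ(4) = 5 → σ⁻¹(5) = 4
σ(5) = 3 → σ⁻¹(3) = 5
σ(6) = 4 → σ⁻¹(4) = 6

σ⁻¹ = [1 2 5 6 4 3]


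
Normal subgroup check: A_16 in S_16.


H = A_16 in S_16
A_16 has index 2 in S_16, and every subgroup of index 2 is normal

Yes, normal subgroup


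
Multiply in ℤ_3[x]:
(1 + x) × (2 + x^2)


Expand and collect like terms; reduce coefficients mod 3:
x^0: 1·2 = 2 ≡ 2 (mod 3)
x^1: 1·0 + 1·2 = 2 ≡ 2 (mod 3)
x^2: 1·1 + 1·0 = 1 ≡ 1 (mod 3)
x^3: 1·1 = 1 ≡ 1 (mod 3)
Result: 2 + 2x + x^2 + x^3

f · g = 2 + 2x + x^2 + x^3


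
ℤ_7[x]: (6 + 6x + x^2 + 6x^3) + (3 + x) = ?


Add coefficients mod 7:
x^0: 6 + 3 = 2 (mod 7)
x^1: 6 + 1 = 0 (mod 7)
x^2: 1 + 0 = 1 (mod 7)
x^3: 6 + 0 = 6 (mod 7)
Result: 2 + x^2 + 6x^3

f + g = 2 + x^2 + 6x^3


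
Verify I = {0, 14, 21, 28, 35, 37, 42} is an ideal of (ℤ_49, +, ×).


Check ideal conditions for I = {0, 14, 21, 28, 35, 37, 42} in ℤ_49:
(1) I is an additive subgroup? No
(2) For r ∈ ℤ_49 and a ∈ I: r·a ∈ I? No  [counterexample: r=2, a=28, r·a mod 49 = 7 ∉ I]

No, I is not an ideal of ℤ_49


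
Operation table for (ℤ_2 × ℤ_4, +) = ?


Elements: {(0,0), (0,1), (0,2), (0,3), (1,0), (1,1), (1,2), (1,3)}
Operation: componentwise addition mod (2, 4)
Entry (a, b) = ((a₁+b₁) mod 2, (a₂+b₂) mod 4)

Cayley table:
      | (0,0) | (0,1) | (0,2) | (0,3) | (1,0) | (1,1) | (1,2) | (1,3)
(0,0) | (0,0) | (0,1) | (0,2) | (0,3) | (1,0) | (1,1) | (1,2) | (1,3)
(0,1) | (0,1) | (0,2) | (0,3) | (0,0) | (1,1) | (1,2) | (1,3) | (1,0)
(0,2) | (0,2) | (0,3) | (0,0) | (0,1) | (1,2) | (1,3) | (1,0) | (1,1)
(0,3) | (0,3) | (0,0) | (0,1) | (0,2) | (1,3) | (1,0) | (1,1) | (1,2)
(1,0) | (1,0) | (1,1) | (1,2) | (1,3) | (0,0) | (0,1) | (0,2) | (0,3)
(1,1) | (1,1) | (1,2) | (1,3) | (1,0) | (0,1) | (0,2) | (0,3) | (0,0)
(1,2) | (1,2) | (1,3) | (1,0) | (1,1) | (0,2) | (0,3) | (0,0) | (0,1)
(1,3) | (1,3) | (1,0) | (1,1) | (1,2) | (0,3) | (0,0) | (0,1) | (0,2)


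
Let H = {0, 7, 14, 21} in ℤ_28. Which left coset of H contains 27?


27 + H = {27 + h (mod 28) : h ∈ H}
27+0=27, 27+7=6, 27+14=13, 27+21=20
27 + H = {6, 13, 20, 27} = 6 + H

27 + H = {6, 13, 20, 27}


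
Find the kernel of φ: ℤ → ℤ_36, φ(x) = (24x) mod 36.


Kernel = preimage of identity
ker(φ) = {x ∈ ℤ : 24x ≡ 0 (mod 36)}. gcd(24,36) = 12, so 24x ≡ 0 (mod 36) ⟺ x ≡ 0 (mod 36/12 = 3). Hence ker(φ) = 3ℤ

ker(φ) = 3ℤ


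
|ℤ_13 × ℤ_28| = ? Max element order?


|ℤ_13 × ℤ_28| = 13 × 28 = 364
Max element order = lcm(13,28) = 364
Cyclic? Yes (gcd=1)

|ℤ_13×ℤ_28| = 364, max element order = 364


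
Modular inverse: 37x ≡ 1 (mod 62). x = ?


Use the extended Euclidean algorithm to write 1 = 37·s + 62·t; then s mod 62 is the inverse.
Euclidean algorithm:
  37 = 0·62 + 37
  62 = 1·37 + 25
  37 = 1·25 + 12
  25 = 2·12 + 1
  12 = 12·1 + 0
gcd(37,62) = 1
Back-substitution gives: 37·(-5) + 62·(3) = 1
So 37⁻¹ ≡ -5 ≡ 57 (mod 62)
Check: 37 × 57 = 2109 ≡ 1 (mod 62) ✓

37⁻¹ ≡ 57 (mod 62)


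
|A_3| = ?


|A_n| = n!/2 (even permutations)
|A_3| = 3!/2 = 6/2 = 3

|A_3| = 3


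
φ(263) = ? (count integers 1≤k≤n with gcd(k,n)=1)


Factor n: 263 = 263
φ(n) = n · ∏(1 - 1/p) over distinct primes p | n
φ(263) = 263 · (1 - 1/263) = 262

φ(263) = 262


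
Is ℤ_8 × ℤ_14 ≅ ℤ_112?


Comparing ℤ_8 × ℤ_14 and ℤ_112:
gcd(8,14) = 2 ≠ 1. Max element order in ℤ_8×ℤ_14 is lcm(8,14) = 56 < 112, so it has no element of order 112

No, ℤ_8 × ℤ_14 ≇ ℤ_112


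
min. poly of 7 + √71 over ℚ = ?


Let α = 7 + √71. Then α - 7 = √71, so (α - 7)² = 71, giving α² - 14α - 22 = 0. Degree 2 and α ∉ ℚ, so this is the minimal polynomial.

Minimal polynomial: x² - 14x - 22


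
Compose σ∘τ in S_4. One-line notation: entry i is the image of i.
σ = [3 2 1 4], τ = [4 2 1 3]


σ∘τ: apply τ first, then σ
1 →τ 4 →σ 4
2 →τ 2 →σ 2
3 →τ 1 →σ 3
4 →τ 3 →σ 1

σ∘τ = [4 2 3 1]


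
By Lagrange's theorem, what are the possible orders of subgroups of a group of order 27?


Lagrange's theorem: |H| divides |G|
|G| = 27
Divisors of 27: 1, 3, 9, 27

Possible subgroup orders: {1, 3, 9, 27}


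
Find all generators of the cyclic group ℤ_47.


g generates ℤ_n iff gcd(g,n) = 1
Prime factors of 47: 47
Generators are g ∈ {1,...,46} not divisible by any of these primes.
Generators: {1, 2, 3, 4, 5, 6, 7, 8, 9, 10, 11, 12, 13, 14, 15, 16, 17, 18, 19, 20, 21, 22, 23, 24, 25, 26, 27, 28, 29, 30, 31, 32, 33, 34, 35, 36, 37, 38, 39, 40, 41, 42, 43, 44, 45, 46}
Number of generators = φ(47) = 46

Generators of ℤ_47 = {1, 2, 3, 4, 5, 6, 7, 8, 9, 10, 11, 12, 13, 14, 15, 16, 17, 18, 19, 20, 21, 22, 23, 24, 25, 26, 27, 28, 29, 30, 31, 32, 33, 34, 35, 36, 37, 38, 39, 40, 41, 42, 43, 44, 45, 46}


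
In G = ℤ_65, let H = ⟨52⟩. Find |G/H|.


|⟨52⟩| = n / gcd(52, 65) = 65 / 13 = 5
H is normal (ℤ_65 is abelian).
|G/H| = |G| / |H| = 65 / 5 = 13

|G/H| = 13


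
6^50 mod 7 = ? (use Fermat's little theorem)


Fermat's little theorem: if p is prime and gcd(a,p)=1, then a^(p-1) ≡ 1 (mod p)
p = 7 is prime, gcd(6,7) = 1
Reduce exponent: 50 mod 6 = 2
So 6^50 ≡ 6^2 (mod 7)
6^2 mod 7 = 1

6^50 ≡ 1 (mod 7)


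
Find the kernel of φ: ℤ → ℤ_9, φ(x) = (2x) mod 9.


Kernel = preimage of identity
ker(φ) = {x ∈ ℤ : 2x ≡ 0 (mod 9)}. gcd(2,9) = 1, so 2x ≡ 0 (mod 9) ⟺ x ≡ 0 (mod 9/1 = 9). Hence ker(φ) = 9ℤ

ker(φ) = 9ℤ


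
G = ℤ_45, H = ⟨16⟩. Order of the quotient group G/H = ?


|⟨16⟩| = n / gcd(16, 45) = 45 / 1 = 45
H is normal (ℤ_45 is abelian).
|G/H| = |G| / |H| = 45 / 45 = 1

|G/H| = 1


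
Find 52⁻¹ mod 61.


Use the extended Euclidean algorithm to write 1 = 52·s + 61·t; then s mod 61 is the inverse.
Euclidean algorithm:
  52 = 0·61 + 52
  61 = 1·52 + 9
  52 = 5·9 + 7
  9 = 1·7 + 2
  7 = 3·2 + 1
  2 = 2·1 + 0
gcd(52,61) = 1
Back-substitution gives: 52·(27) + 61·(-23) = 1
So 52⁻¹ ≡ 27 ≡ 27 (mod 61)
Check: 52 × 27 = 1404 ≡ 1 (mod 61) ✓

52⁻¹ ≡ 27 (mod 61)


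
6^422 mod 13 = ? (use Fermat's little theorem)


Fermat's little theorem: if p is prime and gcd(a,p)=1, then a^(p-1) ≡ 1 (mod p)
p = 13 is prime, gcd(6,13) = 1
Reduce exponent: 422 mod 12 = 2
So 6^422 ≡ 6^2 (mod 13)
6^2 mod 13 = 10

6^422 ≡ 10 (mod 13)


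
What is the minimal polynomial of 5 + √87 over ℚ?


Let α = 5 + √87. Then α - 5 = √87, so (α - 5)² = 87, giving α² - 10α - 62 = 0. Degree 2 and α ∉ ℚ, so this is the minimal polynomial.

Minimal polynomial: x² - 10x - 62


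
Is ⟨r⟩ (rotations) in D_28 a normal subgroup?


H = ⟨r⟩ (rotations) in D_28
The rotation subgroup ⟨r⟩ has index 2 in D_28, so it is normal

Yes, normal subgroup


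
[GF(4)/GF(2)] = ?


GF(4) = GF(2^2), so the extension degree is 2

[GF(4)/GF(2)] = 2


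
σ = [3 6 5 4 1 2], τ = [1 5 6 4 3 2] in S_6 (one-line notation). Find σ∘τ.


σ∘τ: apply τ first, then σ
1 →τ 1 →σ 3
2 →τ 5 →σ 1
3 →τ 6 →σ 2
4 →τ 4 →σ 4
5 →τ 3 →σ 5
6 →τ 2 →σ 6

σ∘τ = [3 1 2 4 5 6]


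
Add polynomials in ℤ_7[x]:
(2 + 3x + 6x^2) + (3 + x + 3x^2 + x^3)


Add coefficients mod 7:
x^0: 2 + 3 = 5 (mod 7)
x^1: 3 + 1 = 4 (mod 7)
x^2: 6 + 3 = 2 (mod 7)
x^3: 0 + 1 = 1 (mod 7)
Result: 5 + 4x + 2x^2 + x^3

f + g = 5 + 4x + 2x^2 + x^3


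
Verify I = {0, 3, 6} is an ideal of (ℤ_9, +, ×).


Check ideal conditions for I = {0, 3, 6} in ℤ_9:
(1) I is an additive subgroup? Yes
(2) For r ∈ ℤ_9 and a ∈ I: r·a ∈ I? Yes

Yes, I is an ideal of ℤ_9


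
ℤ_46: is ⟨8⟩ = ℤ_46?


g generates ℤ_n iff gcd(g, n) = 1
gcd(8, 46) = 2
Since gcd = 2 ≠ 1, ⟨8⟩ has order 23 < 46, so 8 is not a generator.

No, 8 does not generate ℤ_46


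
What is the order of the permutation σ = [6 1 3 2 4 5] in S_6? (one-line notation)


Cycle decomposition: (1 6 5 4 2)
Cycle lengths: 5
Order = lcm(5) = 5

ord(σ) = 5


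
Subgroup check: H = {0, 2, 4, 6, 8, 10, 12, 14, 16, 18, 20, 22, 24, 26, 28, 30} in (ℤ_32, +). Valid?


Subgroup test for H = {0, 2, 4, 6, 8, 10, 12, 14, 16, 18, 20, 22, 24, 26, 28, 30} in (ℤ_32, +):
(1) 0 ∈ H? Yes
(2) Closure: for all a,b ∈ H, (a+b) mod 32 ∈ H? Yes
(3) Inverses: for all a ∈ H, -a mod 32 ∈ H? Yes

Yes, H is a subgroup of ℤ_32


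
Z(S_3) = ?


Z(G) = {g ∈ G | gx = xg for all x ∈ G}
S_n is non-abelian for n ≥ 3; Z(S_3) is trivial

Z(S_3) = {e}


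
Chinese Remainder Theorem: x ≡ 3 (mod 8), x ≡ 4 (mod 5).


m₁ = 8, m₂ = 5, gcd = 1, so CRT applies. M = m₁·m₂ = 40
Let M₁ = M/m₁ = 5, M₂ = M/m₂ = 8
Find y₁ ≡ M₁⁻¹ (mod m₁): 5⁻¹ ≡ 5 (mod 8)
Find y₂ ≡ M₂⁻¹ (mod m₂): 8⁻¹ ≡ 2 (mod 5)
x = a₁·M₁·y₁ + a₂·M₂·y₂ = 3·5·5 + 4·8·2 = 139
Reduce mod 40: x ≡ 19
Check: 19 mod 8 = 3 ✓, 19 mod 5 = 4 ✓

x ≡ 19 (mod 40)


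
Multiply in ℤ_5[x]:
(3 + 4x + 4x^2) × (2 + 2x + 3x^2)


Expand and collect like terms; reduce coefficients mod 5:
x^0: 3·2 = 6 ≡ 1 (mod 5)
x^1: 3·2 + 4·2 = 14 ≡ 4 (mod 5)
x^2: 3·3 + 4·2 + 4·2 = 25 ≡ 0 (mod 5)
x^3: 4·3 + 4·2 = 20 ≡ 0 (mod 5)
x^4: 4·3 = 12 ≡ 2 (mod 5)
Result: 1 + 4x + 2x^4

f · g = 1 + 4x + 2x^4


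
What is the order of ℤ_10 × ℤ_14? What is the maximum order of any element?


|ℤ_10 × ℤ_14| = 10 × 14 = 140
Max element order = lcm(10,14) = 70
Cyclic? No (gcd=2)

|ℤ_10×ℤ_14| = 140, max element order = 70


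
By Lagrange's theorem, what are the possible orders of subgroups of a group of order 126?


Lagrange's theorem: |H| divides |G|
|G| = 126
Divisors of 126: 1, 2, 3, 6, 7, 9, 14, 18, 21, 42, 63, 126

Possible subgroup orders: {1, 2, 3, 6, 7, 9, 14, 18, 21, 42, 63, 126}


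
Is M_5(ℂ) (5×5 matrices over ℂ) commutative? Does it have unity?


Matrix multiplication is non-commutative for n ≥ 2; the identity matrix I is the unity; singular matrices give zero divisors, so not an integral domain
Commutative: No
Integral domain: No
Has unity: Yes

M_5(ℂ) (5×5 matrices over ℂ): Commutative=No, Unity=Yes


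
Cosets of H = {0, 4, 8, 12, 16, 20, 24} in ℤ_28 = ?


H = {0, 4, 8, 12, 16, 20, 24}, |H| = 7
Number of cosets = |G|/|H| = 28/7 = 4
0 + H = {0, 4, 8, 12, 16, 20, 24}
1 + H = {1, 5, 9, 13, 17, 21, 25}
2 + H = {2, 6, 10, 14, 18, 22, 26}
3 + H = {3, 7, 11, 15, 19, 23, 27}

Cosets: 0+H={0,4,8,12,16,20,24}; 1+H={1,5,9,13,17,21,25}; 2+H={2,6,10,14,18,22,26}; 3+H={3,7,11,15,19,23,27}


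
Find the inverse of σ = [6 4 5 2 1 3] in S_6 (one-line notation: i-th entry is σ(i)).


To find σ⁻¹, swap domain and range:
σ(1) = 6 → σ⁻¹(6) = 1
σ(2) = 4 → σ⁻¹(4) = 2
σ(3) = 5 → σ⁻¹(5) = 3
σ(4) = 2 → σ⁻¹(2) = 4
σ(5) = 1 → σ⁻¹(1) = 5
σ(6) = 3 → σ⁻¹(3) = 6

σ⁻¹ = [5 4 6 2 3 1]


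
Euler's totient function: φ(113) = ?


Factor n: 113 = 113
φ(n) = n · ∏(1 - 1/p) over distinct primes p | n
φ(113) = 113 · (1 - 1/113) = 112

φ(113) = 112


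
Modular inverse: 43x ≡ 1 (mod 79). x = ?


Use the extended Euclidean algorithm to write 1 = 43·s + 79·t; then s mod 79 is the inverse.
Euclidean algorithm:
  43 = 0·79 + 43
  79 = 1·43 + 36
  43 = 1·36 + 7
  36 = 5·7 + 1
  7 = 7·1 + 0
gcd(43,79) = 1
Back-substitution gives: 43·(-11) + 79·(6) = 1
So 43⁻¹ ≡ -11 ≡ 68 (mod 79)
Check: 43 × 68 = 2924 ≡ 1 (mod 79) ✓

43⁻¹ ≡ 68 (mod 79)


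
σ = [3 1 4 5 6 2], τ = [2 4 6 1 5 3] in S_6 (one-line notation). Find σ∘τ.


σ∘τ: apply τ first, then σ
1 →τ 2 →σ 1
2 →τ 4 →σ 5
3 →τ 6 →σ 2
4 →τ 1 →σ 3
5 →τ 5 →σ 6
6 →τ 3 →σ 4

σ∘τ = [1 5 2 3 6 4]


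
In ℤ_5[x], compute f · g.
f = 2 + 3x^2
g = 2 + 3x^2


Expand and collect like terms; reduce coefficients mod 5:
x^0: 2·2 = 4 ≡ 4 (mod 5)
x^1: 2·0 + 0·2 = 0 ≡ 0 (mod 5)
x^2: 2·3 + 0·0 + 3·2 = 12 ≡ 2 (mod 5)
x^3: 0·3 + 3·0 = 0 ≡ 0 (mod 5)
x^4: 3·3 = 9 ≡ 4 (mod 5)
Result: 4 + 2x^2 + 4x^4

f · g = 4 + 2x^2 + 4x^4


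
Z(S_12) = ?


Z(G) = {g ∈ G | gx = xg for all x ∈ G}
S_n is non-abelian for n ≥ 3; Z(S_12) is trivial

Z(S_12) = {e}


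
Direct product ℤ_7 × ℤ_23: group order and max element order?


|ℤ_7 × ℤ_23| = 7 × 23 = 161
Max element order = lcm(7,23) = 161
Cyclic? Yes (gcd=1)

|ℤ_7×ℤ_23| = 161, max element order = 161


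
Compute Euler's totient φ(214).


Factor n: 214 = 2 × 107
φ(n) = n · ∏(1 - 1/p) over distinct primes p | n
φ(214) = 214 · (1 - 1/2) · (1 - 1/107) = 106

φ(214) = 106


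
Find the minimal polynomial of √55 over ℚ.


√55 satisfies x² - 55 = 0, irreducible over ℚ since 55 is squarefree

Minimal polynomial: x² - 55


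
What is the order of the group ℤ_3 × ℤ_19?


|A × B| = |A| · |B|
|ℤ_3 × ℤ_19| = 3 × 19 = 57

|ℤ_3 × ℤ_19| = 57


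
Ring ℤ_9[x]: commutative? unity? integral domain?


ℤ_9 has zero divisors (3·3 ≡ 0), and these lift to constant zero divisors in ℤ_9[x]; so not an integral domain
Commutative: Yes
Integral domain: No
Has unity: Yes

ℤ_9[x]: Commutative=Yes, Unity=Yes


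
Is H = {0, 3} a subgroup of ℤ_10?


Subgroup test for H = {0, 3} in (ℤ_10, +):
(1) 0 ∈ H? Yes
(2) Closure: for all a,b ∈ H, (a+b) mod 10 ∈ H? No  [counterexample: 3 + 3 = 6 ∉ H]
(3) Inverses: for all a ∈ H, -a mod 10 ∈ H? No

No, H is not a subgroup of ℤ_10


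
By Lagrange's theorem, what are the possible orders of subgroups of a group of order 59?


Lagrange's theorem: |H| divides |G|
|G| = 59
Divisors of 59: 1, 59

Possible subgroup orders: {1, 59}


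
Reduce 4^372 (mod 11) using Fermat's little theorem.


Fermat's little theorem: if p is prime and gcd(a,p)=1, then a^(p-1) ≡ 1 (mod p)
p = 11 is prime, gcd(4,11) = 1
Reduce exponent: 372 mod 10 = 2
So 4^372 ≡ 4^2 (mod 11)
4^2 mod 11 = 5

4^372 ≡ 5 (mod 11)


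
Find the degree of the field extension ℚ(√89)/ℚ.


√89 has minimal polynomial x² - 89 (irreducible over ℚ since 89 is squarefree)

[ℚ(√89)/ℚ] = 2


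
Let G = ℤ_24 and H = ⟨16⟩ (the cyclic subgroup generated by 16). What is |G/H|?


|⟨16⟩| = n / gcd(16, 24) = 24 / 8 = 3
H is normal (ℤ_24 is abelian).
|G/H| = |G| / |H| = 24 / 3 = 8

|G/H| = 8


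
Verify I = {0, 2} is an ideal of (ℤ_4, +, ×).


Check ideal conditions for I = {0, 2} in ℤ_4:
(1) I is an additive subgroup? Yes
(2) For r ∈ ℤ_4 and a ∈ I: r·a ∈ I? Yes

Yes, I is an ideal of ℤ_4


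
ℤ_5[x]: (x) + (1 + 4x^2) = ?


Add coefficients mod 5:
x^0: 0 + 1 = 1 (mod 5)
x^1: 1 + 0 = 1 (mod 5)
x^2: 0 + 4 = 4 (mod 5)
Result: 1 + x + 4x^2

f + g = 1 + x + 4x^2


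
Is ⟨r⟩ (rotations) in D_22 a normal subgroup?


H = ⟨r⟩ (rotations) in D_22
The rotation subgroup ⟨r⟩ has index 2 in D_22, so it is normal

Yes, normal subgroup


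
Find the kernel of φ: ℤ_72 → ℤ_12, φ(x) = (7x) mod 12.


Kernel = preimage of identity
ker(φ) = {x ∈ ℤ_72 : 7x ≡ 0 (mod 12)}. Since 12 | 72, φ is well-defined. The kernel is the cyclic subgroup ⟨12⟩ of ℤ_72 (order 6), i.e. {0, 12, 24, 36, 48, 60}

ker(φ) = {0, 12, 24, 36, 48, 60}


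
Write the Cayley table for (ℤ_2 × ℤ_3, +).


Elements: {(0,0), (0,1), (0,2), (1,0), (1,1), (1,2)}
Operation: componentwise addition mod (2, 3)
Entry (a, b) = ((a₁+b₁) mod 2, (a₂+b₂) mod 3)

Cayley table:
      | (0,0) | (0,1) | (0,2) | (1,0) | (1,1) | (1,2)
(0,0) | (0,0) | (0,1) | (0,2) | (1,0) | (1,1) | (1,2)
(0,1) | (0,1) | (0,2) | (0,0) | (1,1) | (1,2) | (1,0)
(0,2) | (0,2) | (0,0) | (0,1) | (1,2) | (1,0) | (1,1)
(1,0) | (1,0) | (1,1) | (1,2) | (0,0) | (0,1) | (0,2)
(1,1) | (1,1) | (1,2) | (1,0) | (0,1) | (0,2) | (0,0)
(1,2) | (1,2) | (1,0) | (1,1) | (0,2) | (0,0) | (0,1)


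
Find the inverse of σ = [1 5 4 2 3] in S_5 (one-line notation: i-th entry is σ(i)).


To find σ⁻¹, swap domain and range:
σ(1) = 1 → σ⁻¹(1) = 1
σ(2) = 5 → σ⁻¹(5) = 2
σ(3) = 4 → σ⁻¹(4) = 3
σ(4) = 2 → σ⁻¹(2) = 4
σ(5) = 3 → σ⁻¹(3) = 5

σ⁻¹ = [1 4 5 3 2]


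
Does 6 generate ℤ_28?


g generates ℤ_n iff gcd(g, n) = 1
gcd(6, 28) = 2
Since gcd = 2 ≠ 1, ⟨6⟩ has order 14 < 28, so 6 is not a generator.

No, 6 does not generate ℤ_28


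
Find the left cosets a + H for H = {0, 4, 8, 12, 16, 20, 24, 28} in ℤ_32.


H = {0, 4, 8, 12, 16, 20, 24, 28}, |H| = 8
Number of cosets = |G|/|H| = 32/8 = 4
0 + H = {0, 4, 8, 12, 16, 20, 24, 28}
1 + H = {1, 5, 9, 13, 17, 21, 25, 29}
2 + H = {2, 6, 10, 14, 18, 22, 26, 30}
3 + H = {3, 7, 11, 15, 19, 23, 27, 31}

Cosets: 0+H={0,4,8,12,16,20,24,28}; 1+H={1,5,9,13,17,21,25,29}; 2+H={2,6,10,14,18,22,26,30}; 3+H={3,7,11,15,19,23,27,31}


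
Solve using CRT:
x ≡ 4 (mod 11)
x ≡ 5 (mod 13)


m₁ = 11, m₂ = 13, gcd = 1, so CRT applies. M = m₁·m₂ = 143
Let M₁ = M/m₁ = 13, M₂ = M/m₂ = 11
Find y₁ ≡ M₁⁻¹ (mod m₁): 13⁻¹ ≡ 6 (mod 11)
Find y₂ ≡ M₂⁻¹ (mod m₂): 11⁻¹ ≡ 6 (mod 13)
x = a₁·M₁·y₁ + a₂·M₂·y₂ = 4·13·6 + 5·11·6 = 642
Reduce mod 143: x ≡ 70
Check: 70 mod 11 = 4 ✓, 70 mod 13 = 5 ✓

x ≡ 70 (mod 143)


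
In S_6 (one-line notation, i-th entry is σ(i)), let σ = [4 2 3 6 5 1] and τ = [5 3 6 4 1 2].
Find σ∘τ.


σ∘τ: apply τ first, then σ
1 →τ 5 →σ 5
2 →τ 3 →σ 3
3 →τ 6 →σ 1
4 →τ 4 →σ 6
5 →τ 1 →σ 4
6 →τ 2 →σ 2

σ∘τ = [5 3 1 6 4 2]


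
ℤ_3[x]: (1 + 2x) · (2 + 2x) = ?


Expand and collect like terms; reduce coefficients mod 3:
x^0: 1·2 = 2 ≡ 2 (mod 3)
x^1: 1·2 + 2·2 = 6 ≡ 0 (mod 3)
x^2: 2·2 = 4 ≡ 1 (mod 3)
Result: 2 + x^2

f · g = 2 + x^2


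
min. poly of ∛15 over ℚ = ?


∛15 satisfies x³ - 15 = 0, irreducible over ℚ (no rational root; 15 is not a perfect cube)

Minimal polynomial: x³ - 15


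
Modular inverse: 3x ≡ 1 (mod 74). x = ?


Use the extended Euclidean algorithm to write 1 = 3·s + 74·t; then s mod 74 is the inverse.
Euclidean algorithm:
  3 = 0·74 + 3
  74 = 24·3 + 2
  3 = 1·2 + 1
  2 = 2·1 + 0
gcd(3,74) = 1
Back-substitution gives: 3·(25) + 74·(-1) = 1
So 3⁻¹ ≡ 25 ≡ 25 (mod 74)
Check: 3 × 25 = 75 ≡ 1 (mod 74) ✓

3⁻¹ ≡ 25 (mod 74)


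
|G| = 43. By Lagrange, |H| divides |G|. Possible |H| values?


Lagrange's theorem: |H| divides |G|
|G| = 43
Divisors of 43: 1, 43

Possible subgroup orders: {1, 43}


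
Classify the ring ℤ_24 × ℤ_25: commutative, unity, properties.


Direct product ring; commutative with unity (1,1); but (1,0)·(0,1) = (0,0) gives zero divisors, so not an integral domain
Commutative: Yes
Integral domain: No
Has unity: Yes

ℤ_24 × ℤ_25: Commutative=Yes, Unity=Yes


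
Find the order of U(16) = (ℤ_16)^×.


U(n) is the group of units mod n; |U(n)| = φ(n)
|U(16)| = φ(16) = 8

|U(16) = (ℤ_16)^×| = 8


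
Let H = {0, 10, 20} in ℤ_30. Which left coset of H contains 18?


18 + H = {18 + h (mod 30) : h ∈ H}
18+0=18, 18+10=28, 18+20=8
18 + H = {8, 18, 28} = 8 + H

18 + H = {8, 18, 28}


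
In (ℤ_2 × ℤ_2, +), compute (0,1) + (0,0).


Operation: componentwise addition mod (2, 2)
(0,1) + (0,0) = ((a₁+b₁) mod 2, (a₂+b₂) mod 2) with a = (0,1), b = (0,0)

(0,1) + (0,0) = (0,1)


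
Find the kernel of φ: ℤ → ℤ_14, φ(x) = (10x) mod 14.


Kernel = preimage of identity
ker(φ) = {x ∈ ℤ : 10x ≡ 0 (mod 14)}. gcd(10,14) = 2, so 10x ≡ 0 (mod 14) ⟺ x ≡ 0 (mod 14/2 = 7). Hence ker(φ) = 7ℤ

ker(φ) = 7ℤ


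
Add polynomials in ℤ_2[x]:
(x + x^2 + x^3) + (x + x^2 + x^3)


Add coefficients mod 2:
x^0: 0 + 0 = 0 (mod 2)
x^1: 1 + 1 = 0 (mod 2)
x^2: 1 + 1 = 0 (mod 2)
x^3: 1 + 1 = 0 (mod 2)
Result: 0

f + g = 0


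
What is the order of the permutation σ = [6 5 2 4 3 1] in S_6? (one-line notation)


Cycle decomposition: (1 6) (2 5 3)
Cycle lengths: 2, 3
Order = lcm(2, 3) = 6

ord(σ) = 6


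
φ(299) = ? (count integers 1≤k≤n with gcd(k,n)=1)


Factor n: 299 = 13 × 23
φ(n) = n · ∏(1 - 1/p) over distinct primes p | n
φ(299) = 299 · (1 - 1/13) · (1 - 1/23) = 264

φ(299) = 264


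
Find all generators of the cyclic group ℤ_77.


g generates ℤ_n iff gcd(g,n) = 1
Prime factors of 77: 7, 11
Generators are g ∈ {1,...,76} not divisible by any of these primes.
Generators: {1, 2, 3, 4, 5, 6, 8, 9, 10, 12, 13, 15, 16, 17, 18, 19, 20, 23, 24, 25, 26, 27, 29, 30, 31, 32, 34, 36, 37, 38, 39, 40, 41, 43, 45, 46, 47, 48, 50, 51, 52, 53, 54, 57, 58, 59, 60, 61, 62, 64, 65, 67, 68, 69, 71, 72, 73, 74, 75, 76}
Number of generators = φ(77) = 60

Generators of ℤ_77 = {1, 2, 3, 4, 5, 6, 8, 9, 10, 12, 13, 15, 16, 17, 18, 19, 20, 23, 24, 25, 26, 27, 29, 30, 31, 32, 34, 36, 37, 38, 39, 40, 41, 43, 45, 46, 47, 48, 50, 51, 52, 53, 54, 57, 58, 59, 60, 61, 62, 64, 65, 67, 68, 69, 71, 72, 73, 74, 75, 76}


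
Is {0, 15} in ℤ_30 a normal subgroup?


H = {0, 15} in ℤ_30
ℤ_30 is abelian; every subgroup of an abelian group is normal

Yes, normal subgroup


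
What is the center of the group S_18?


Z(G) = {g ∈ G | gx = xg for all x ∈ G}
S_n is non-abelian for n ≥ 3; Z(S_18) is trivial

Z(S_18) = {e}


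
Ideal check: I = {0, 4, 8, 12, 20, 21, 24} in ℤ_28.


Check ideal conditions for I = {0, 4, 8, 12, 20, 21, 24} in ℤ_28:
(1) I is an additive subgroup? No
(2) For r ∈ ℤ_28 and a ∈ I: r·a ∈ I? No  [counterexample: r=2, a=8, r·a mod 28 = 16 ∉ I]

No, I is not an ideal of ℤ_28


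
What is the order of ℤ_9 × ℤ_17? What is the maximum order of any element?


|ℤ_9 × ℤ_17| = 9 × 17 = 153
Max element order = lcm(9,17) = 153
Cyclic? Yes (gcd=1)

|ℤ_9×ℤ_17| = 153, max element order = 153


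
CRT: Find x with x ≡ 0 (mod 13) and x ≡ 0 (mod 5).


m₁ = 13, m₂ = 5, gcd = 1, so CRT applies. M = m₁·m₂ = 65
Let M₁ = M/m₁ = 5, M₂ = M/m₂ = 13
Find y₁ ≡ M₁⁻¹ (mod m₁): 5⁻¹ ≡ 8 (mod 13)
Find y₂ ≡ M₂⁻¹ (mod m₂): 13⁻¹ ≡ 2 (mod 5)
x = a₁·M₁·y₁ + a₂·M₂·y₂ = 0·5·8 + 0·13·2 = 0
Reduce mod 65: x ≡ 0
Check: 0 mod 13 = 0 ✓, 0 mod 5 = 0 ✓

x ≡ 0 (mod 65)


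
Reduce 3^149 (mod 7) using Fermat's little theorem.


Fermat's little theorem: if p is prime and gcd(a,p)=1, then a^(p-1) ≡ 1 (mod p)
p = 7 is prime, gcd(3,7) = 1
Reduce exponent: 149 mod 6 = 5
So 3^149 ≡ 3^5 (mod 7)
3^5 mod 7 = 5

3^149 ≡ 5 (mod 7)


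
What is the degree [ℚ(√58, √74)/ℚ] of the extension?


[ℚ(√58,√74):ℚ] = [ℚ(√58,√74):ℚ(√58)]·[ℚ(√58):ℚ] = 2·2 = 4

[ℚ(√58, √74)/ℚ] = 4


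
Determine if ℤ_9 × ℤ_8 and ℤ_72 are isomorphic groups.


Comparing ℤ_9 × ℤ_8 and ℤ_72:
gcd(9,8) = 1, so ℤ_9 × ℤ_8 ≅ ℤ_72 (CRT)

Yes, ℤ_9 × ℤ_8 ≅ ℤ_72


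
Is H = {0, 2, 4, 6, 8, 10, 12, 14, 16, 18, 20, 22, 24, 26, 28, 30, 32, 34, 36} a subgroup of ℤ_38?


Subgroup test for H = {0, 2, 4, 6, 8, 10, 12, 14, 16, 18, 20, 22, 24, 26, 28, 30, 32, 34, 36} in (ℤ_38, +):
(1) 0 ∈ H? Yes
(2) Closure: for all a,b ∈ H, (a+b) mod 38 ∈ H? Yes
(3) Inverses: for all a ∈ H, -a mod 38 ∈ H? Yes

Yes, H is a subgroup of ℤ_38


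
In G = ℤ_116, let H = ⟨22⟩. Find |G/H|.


|⟨22⟩| = n / gcd(22, 116) = 116 / 2 = 58
H is normal (ℤ_116 is abelian).
|G/H| = |G| / |H| = 116 / 58 = 2

|G/H| = 2


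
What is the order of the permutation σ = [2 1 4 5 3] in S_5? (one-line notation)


Cycle decomposition: (1 2) (3 4 5)
Cycle lengths: 2, 3
Order = lcm(2, 3) = 6

ord(σ) = 6


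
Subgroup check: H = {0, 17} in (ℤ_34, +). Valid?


Subgroup test for H = {0, 17} in (ℤ_34, +):
(1) 0 ∈ H? Yes
(2) Closure: for all a,b ∈ H, (a+b) mod 34 ∈ H? Yes
(3) Inverses: for all a ∈ H, -a mod 34 ∈ H? Yes

Yes, H is a subgroup of ℤ_34


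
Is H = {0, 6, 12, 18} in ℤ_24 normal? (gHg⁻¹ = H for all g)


H = {0, 6, 12, 18} in ℤ_24
ℤ_24 is abelian; every subgroup of an abelian group is normal

Yes, normal subgroup


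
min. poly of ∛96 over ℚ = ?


∛96 satisfies x³ - 96 = 0, irreducible over ℚ (no rational root; 96 is not a perfect cube)

Minimal polynomial: x³ - 96


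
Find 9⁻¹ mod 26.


Use the extended Euclidean algorithm to write 1 = 9·s + 26·t; then s mod 26 is the inverse.
Euclidean algorithm:
  9 = 0·26 + 9
  26 = 2·9 + 8
  9 = 1·8 + 1
  8 = 8·1 + 0
gcd(9,26) = 1
Back-substitution gives: 9·(3) + 26·(-1) = 1
So 9⁻¹ ≡ 3 ≡ 3 (mod 26)
Check: 9 × 3 = 27 ≡ 1 (mod 26) ✓

9⁻¹ ≡ 3 (mod 26)


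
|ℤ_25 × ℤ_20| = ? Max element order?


|ℤ_25 × ℤ_20| = 25 × 20 = 500
Max element order = lcm(25,20) = 100
Cyclic? No (gcd=5)

|ℤ_25×ℤ_20| = 500, max element order = 100


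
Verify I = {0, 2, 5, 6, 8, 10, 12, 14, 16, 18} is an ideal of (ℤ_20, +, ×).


Check ideal conditions for I = {0, 2, 5, 6, 8, 10, 12, 14, 16, 18} in ℤ_20:
(1) I is an additive subgroup? No
(2) For r ∈ ℤ_20 and a ∈ I: r·a ∈ I? No  [counterexample: r=2, a=2, r·a mod 20 = 4 ∉ I]

No, I is not an ideal of ℤ_20


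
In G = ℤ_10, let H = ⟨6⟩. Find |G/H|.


|⟨6⟩| = n / gcd(6, 10) = 10 / 2 = 5
H is normal (ℤ_10 is abelian).
|G/H| = |G| / |H| = 10 / 5 = 2

|G/H| = 2


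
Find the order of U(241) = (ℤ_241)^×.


U(n) is the group of units mod n; |U(n)| = φ(n)
|U(241)| = φ(241) = 240

|U(241) = (ℤ_241)^×| = 240


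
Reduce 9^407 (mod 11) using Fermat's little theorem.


Fermat's little theorem: if p is prime and gcd(a,p)=1, then a^(p-1) ≡ 1 (mod p)
p = 11 is prime, gcd(9,11) = 1
Reduce exponent: 407 mod 10 = 7
So 9^407 ≡ 9^7 (mod 11)
9^7 mod 11 = 4

9^407 ≡ 4 (mod 11)


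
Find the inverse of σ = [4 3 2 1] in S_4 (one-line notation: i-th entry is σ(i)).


To find σ⁻¹, swap domain and range:
σ(1) = 4 → σ⁻¹(4) = 1
σ(2) = 3 → σ⁻¹(3) = 2
σ(3) = 2 → σ⁻¹(2) = 3
σ(4) = 1 → σ⁻¹(1) = 4

σ⁻¹ = [4 3 2 1]


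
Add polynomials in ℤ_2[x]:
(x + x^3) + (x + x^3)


Add coefficients mod 2:
x^0: 0 + 0 = 0 (mod 2)
x^1: 1 + 1 = 0 (mod 2)
x^2: 0 + 0 = 0 (mod 2)
x^3: 1 + 1 = 0 (mod 2)
Result: 0

f + g = 0


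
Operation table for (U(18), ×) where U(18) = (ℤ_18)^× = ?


Elements: {1, 5, 7, 11, 13, 17}
Operation: multiplication mod 18
Entry (a, b) = (a × b) mod 18

Cayley table:
   |  1 |  5 |  7 | 11 | 13 | 17
 1 |  1 |  5 |  7 | 11 | 13 | 17
 5 |  5 |  7 | 17 |  1 | 11 | 13
 7 |  7 | 17 | 13 |  5 |  1 | 11
11 | 11 |  1 |  5 | 13 | 17 |  7
13 | 13 | 11 |  1 | 17 |  7 |  5
17 | 17 | 13 | 11 |  7 |  5 |  1


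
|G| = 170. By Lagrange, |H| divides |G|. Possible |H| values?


Lagrange's theorem: |H| divides |G|
|G| = 170
Divisors of 170: 1, 2, 5, 10, 17, 34, 85, 170

Possible subgroup orders: {1, 2, 5, 10, 17, 34, 85, 170}


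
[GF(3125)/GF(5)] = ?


GF(3125) = GF(5^5), so the extension degree is 5

[GF(3125)/GF(5)] = 5


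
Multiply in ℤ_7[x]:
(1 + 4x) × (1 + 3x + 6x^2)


Expand and collect like terms; reduce coefficients mod 7:
x^0: 1·1 = 1 ≡ 1 (mod 7)
x^1: 1·3 + 4·1 = 7 ≡ 0 (mod 7)
x^2: 1·6 + 4·3 = 18 ≡ 4 (mod 7)
x^3: 4·6 = 24 ≡ 3 (mod 7)
Result: 1 + 4x^2 + 3x^3

f · g = 1 + 4x^2 + 3x^3


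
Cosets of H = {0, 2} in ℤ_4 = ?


H = {0, 2}, |H| = 2
Number of cosets = |G|/|H| = 4/2 = 2
0 + H = {0, 2}
1 + H = {1, 3}

Cosets: 0+H={0,2}; 1+H={1,3}


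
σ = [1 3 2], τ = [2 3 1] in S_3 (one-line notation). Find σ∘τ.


σ∘τ: apply τ first, then σ
1 →τ 2 →σ 3
2 →τ 3 →σ 2
3 →τ 1 →σ 1

σ∘τ = [3 2 1]


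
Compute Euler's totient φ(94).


Factor n: 94 = 2 × 47
φ(n) = n · ∏(1 - 1/p) over distinct primes p | n
φ(94) = 94 · (1 - 1/2) · (1 - 1/47) = 46

φ(94) = 46


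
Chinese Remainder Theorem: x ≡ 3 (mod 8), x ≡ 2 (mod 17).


m₁ = 8, m₂ = 17, gcd = 1, so CRT applies. M = m₁·m₂ = 136
Let M₁ = M/m₁ = 17, M₂ = M/m₂ = 8
Find y₁ ≡ M₁⁻¹ (mod m₁): 17⁻¹ ≡ 1 (mod 8)
Find y₂ ≡ M₂⁻¹ (mod m₂): 8⁻¹ ≡ 15 (mod 17)
x = a₁·M₁·y₁ + a₂·M₂·y₂ = 3·17·1 + 2·8·15 = 291
Reduce mod 136: x ≡ 19
Check: 19 mod 8 = 3 ✓, 19 mod 17 = 2 ✓

x ≡ 19 (mod 136)


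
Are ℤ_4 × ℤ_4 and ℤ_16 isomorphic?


Comparing ℤ_4 × ℤ_4 and ℤ_16:
gcd(4,4) = 4 ≠ 1. Max element order in ℤ_4×ℤ_4 is lcm(4,4) = 4 < 16, so it has no element of order 16

No, ℤ_4 × ℤ_4 ≇ ℤ_16


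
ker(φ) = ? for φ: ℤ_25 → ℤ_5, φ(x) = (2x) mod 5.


Kernel = preimage of identity
ker(φ) = {x ∈ ℤ_25 : 2x ≡ 0 (mod 5)}. Since 5 | 25, φ is well-defined. The kernel is the cyclic subgroup ⟨5⟩ of ℤ_25 (order 5), i.e. {0, 5, 10, 15, 20}

ker(φ) = {0, 5, 10, 15, 20}


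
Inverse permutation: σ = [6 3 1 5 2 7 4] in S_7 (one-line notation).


To find σ⁻¹, swap domain and range:
σ(1) = 6 → σ⁻¹(6) = 1
σ(2) = 3 → σ⁻¹(3) = 2
σ(3) = 1 → σ⁻¹(1) = 3
σ(4) = 5 → σ⁻¹(5) = 4
σ(5) = 2 → σ⁻¹(2) = 5
σ(6) = 7 → σ⁻¹(7) = 6
σ(7) = 4 → σ⁻¹(4) = 7

σ⁻¹ = [3 5 2 7 4 1 6]


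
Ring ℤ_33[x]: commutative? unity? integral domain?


ℤ_33 has zero divisors (3·11 ≡ 0), and these lift to constant zero divisors in ℤ_33[x]; so not an integral domain
Commutative: Yes
Integral domain: No
Has unity: Yes

ℤ_33[x]: Commutative=Yes, Unity=Yes


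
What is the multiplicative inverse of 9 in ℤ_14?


Use the extended Euclidean algorithm to write 1 = 9·s + 14·t; then s mod 14 is the inverse.
Euclidean algorithm:
  9 = 0·14 + 9
  14 = 1·9 + 5
  9 = 1·5 + 4
  5 = 1·4 + 1
  4 = 4·1 + 0
gcd(9,14) = 1
Back-substitution gives: 9·(-3) + 14·(2) = 1
So 9⁻¹ ≡ -3 ≡ 11 (mod 14)
Check: 9 × 11 = 99 ≡ 1 (mod 14) ✓

9⁻¹ ≡ 11 (mod 14)


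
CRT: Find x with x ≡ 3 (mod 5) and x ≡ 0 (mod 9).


m₁ = 5, m₂ = 9, gcd = 1, so CRT applies. M = m₁·m₂ = 45
Let M₁ = M/m₁ = 9, M₂ = M/m₂ = 5
Find y₁ ≡ M₁⁻¹ (mod m₁): 9⁻¹ ≡ 4 (mod 5)
Find y₂ ≡ M₂⁻¹ (mod m₂): 5⁻¹ ≡ 2 (mod 9)
x = a₁·M₁·y₁ + a₂·M₂·y₂ = 3·9·4 + 0·5·2 = 108
Reduce mod 45: x ≡ 18
Check: 18 mod 5 = 3 ✓, 18 mod 9 = 0 ✓

x ≡ 18 (mod 45)


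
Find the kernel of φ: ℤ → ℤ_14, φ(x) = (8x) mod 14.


Kernel = preimage of identity
ker(φ) = {x ∈ ℤ : 8x ≡ 0 (mod 14)}. gcd(8,14) = 2, so 8x ≡ 0 (mod 14) ⟺ x ≡ 0 (mod 14/2 = 7). Hence ker(φ) = 7ℤ

ker(φ) = 7ℤ


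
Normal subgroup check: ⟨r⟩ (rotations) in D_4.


H = ⟨r⟩ (rotations) in D_4
The rotation subgroup ⟨r⟩ has index 2 in D_4, so it is normal

Yes, normal subgroup


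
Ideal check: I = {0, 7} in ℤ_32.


Check ideal conditions for I = {0, 7} in ℤ_32:
(1) I is an additive subgroup? No
(2) For r ∈ ℤ_32 and a ∈ I: r·a ∈ I? No  [counterexample: r=2, a=7, r·a mod 32 = 14 ∉ I]

No, I is not an ideal of ℤ_32


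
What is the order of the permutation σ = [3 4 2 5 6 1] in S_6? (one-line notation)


Cycle decomposition: (1 3 2 4 5 6)
Cycle lengths: 6
Order = lcm(6) = 6

ord(σ) = 6


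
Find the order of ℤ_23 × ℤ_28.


|A × B| = |A| · |B|
|ℤ_23 × ℤ_28| = 23 × 28 = 644

|ℤ_23 × ℤ_28| = 644


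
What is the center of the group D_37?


Z(G) = {g ∈ G | gx = xg for all x ∈ G}
For odd n, Z(D_n) = {e}: no nontrivial rotation commutes with all reflections

Z(D_37) = {e}


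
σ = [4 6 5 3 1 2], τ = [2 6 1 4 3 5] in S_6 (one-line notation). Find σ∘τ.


σ∘τ: apply τ first, then σ
1 →τ 2 →σ 6
2 →τ 6 →σ 2
3 →τ 1 →σ 4
4 →τ 4 →σ 3
5 →τ 3 →σ 5
6 →τ 5 →σ 1

σ∘τ = [6 2 4 3 5 1]


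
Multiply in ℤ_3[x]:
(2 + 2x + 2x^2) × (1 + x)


Expand and collect like terms; reduce coefficients mod 3:
x^0: 2·1 = 2 ≡ 2 (mod 3)
x^1: 2·1 + 2·1 = 4 ≡ 1 (mod 3)
x^2: 2·1 + 2·1 = 4 ≡ 1 (mod 3)
x^3: 2·1 = 2 ≡ 2 (mod 3)
Result: 2 + x + x^2 + 2x^3

f · g = 2 + x + x^2 + 2x^3


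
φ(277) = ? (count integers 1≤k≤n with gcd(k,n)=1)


Factor n: 277 = 277
φ(n) = n · ∏(1 - 1/p) over distinct primes p | n
φ(277) = 277 · (1 - 1/277) = 276

φ(277) = 276


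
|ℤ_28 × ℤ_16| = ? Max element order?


|ℤ_28 × ℤ_16| = 28 × 16 = 448
Max element order = lcm(28,16) = 112
Cyclic? No (gcd=4)

|ℤ_28×ℤ_16| = 448, max element order = 112


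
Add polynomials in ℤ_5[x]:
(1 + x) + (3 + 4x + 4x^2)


Add coefficients mod 5:
x^0: 1 + 3 = 4 (mod 5)
x^1: 1 + 4 = 0 (mod 5)
x^2: 0 + 4 = 4 (mod 5)
Result: 4 + 4x^2

f + g = 4 + 4x^2


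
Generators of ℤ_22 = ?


g generates ℤ_n iff gcd(g,n) = 1
Prime factors of 22: 2, 11
Generators are g ∈ {1,...,21} not divisible by any of these primes.
Generators: {1, 3, 5, 7, 9, 13, 15, 17, 19, 21}
Number of generators = φ(22) = 10

Generators of ℤ_22 = {1, 3, 5, 7, 9, 13, 15, 17, 19, 21}


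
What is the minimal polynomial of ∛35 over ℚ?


∛35 satisfies x³ - 35 = 0, irreducible over ℚ (no rational root; 35 is not a perfect cube)

Minimal polynomial: x³ - 35


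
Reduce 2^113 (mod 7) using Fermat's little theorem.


Fermat's little theorem: if p is prime and gcd(a,p)=1, then a^(p-1) ≡ 1 (mod p)
p = 7 is prime, gcd(2,7) = 1
Reduce exponent: 113 mod 6 = 5
So 2^113 ≡ 2^5 (mod 7)
2^5 mod 7 = 4

2^113 ≡ 4 (mod 7)


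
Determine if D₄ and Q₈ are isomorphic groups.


Comparing D₄ and Q₈:
D₄ has 5 elements of order 2; Q₈ has only 1

No, D₄ ≇ Q₈


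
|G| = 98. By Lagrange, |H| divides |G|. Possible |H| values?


Lagrange's theorem: |H| divides |G|
|G| = 98
Divisors of 98: 1, 2, 7, 14, 49, 98

Possible subgroup orders: {1, 2, 7, 14, 49, 98}


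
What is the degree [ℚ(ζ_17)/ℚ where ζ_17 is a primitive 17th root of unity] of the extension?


[ℚ(ζ_n):ℚ] = deg Φ_n(x) = φ(n). Here φ(17) = 16

[ℚ(ζ_17)/ℚ where ζ_17 is a primitive 17th root of unity] = 16
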